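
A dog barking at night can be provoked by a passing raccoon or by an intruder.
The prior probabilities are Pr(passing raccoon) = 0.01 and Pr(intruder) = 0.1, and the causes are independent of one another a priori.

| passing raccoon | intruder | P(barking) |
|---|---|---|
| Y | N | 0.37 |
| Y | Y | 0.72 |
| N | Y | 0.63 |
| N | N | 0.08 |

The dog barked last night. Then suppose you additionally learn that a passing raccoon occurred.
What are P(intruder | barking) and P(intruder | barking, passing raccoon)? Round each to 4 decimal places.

Numerator (weight on configurations with intruder): 0.062370 + 0.000720 = 0.063090
Normalizer over all consistent configurations: 0.08·0.99·0.9 + 0.63·0.99·0.1 + 0.37·0.01·0.9 + 0.72·0.01·0.1 = 0.137700
Posterior = 0.063090 / 0.137700 ≈ 0.4582

Now condition on the additional information:
P(barking | passing raccoon) = 0.37×0.9 + 0.72×0.1 = 0.333000 + 0.072000 = 0.405000
Restricting to configurations with intruder present: 0.72×0.1 = 0.072000.
Hence the posterior is 0.072000/0.405000 ≈ 0.1778.

P(intruder | barking) ≈ 0.4582; P(intruder | barking, passing raccoon) ≈ 0.1778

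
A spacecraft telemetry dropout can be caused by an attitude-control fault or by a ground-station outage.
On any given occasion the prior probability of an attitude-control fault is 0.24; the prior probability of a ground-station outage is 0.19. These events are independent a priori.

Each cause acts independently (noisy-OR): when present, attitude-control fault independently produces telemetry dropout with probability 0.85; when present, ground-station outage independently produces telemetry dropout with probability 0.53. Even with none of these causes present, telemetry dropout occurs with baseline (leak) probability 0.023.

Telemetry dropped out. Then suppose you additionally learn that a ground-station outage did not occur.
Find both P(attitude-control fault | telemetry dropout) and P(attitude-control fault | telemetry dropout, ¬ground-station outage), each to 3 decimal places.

P(attitude-control fault | telemetry dropout) ≈ 0.693; P(attitude-control fault | telemetry dropout, ¬ground-station outage) ≈ 0.921

Under noisy-OR, P(telemetry dropout | causes) = 1 − (1−0.023)·∏(1−qᵢ) over the active causes.
P(telemetry dropout) = 0.023×0.76×0.81 + 0.54081×0.76×0.19 + 0.85345×0.24×0.81 + 0.931121×0.24×0.19 = 0.014159 + 0.078093 + 0.165911 + 0.042459 = 0.300622
Restricting to configurations with attitude-control fault present: 0.165911 + 0.042459 = 0.208370.
So P(attitude-control fault | telemetry dropout) = 0.208370/0.300622 ≈ 0.693.

Now condition on the additional information:
P(telemetry dropout | ¬ground-station outage) = 0.023×0.76 + 0.85345×0.24 = 0.017480 + 0.204828 = 0.222308
Restricting to configurations with attitude-control fault present: 0.85345×0.24 = 0.204828.
So P(attitude-control fault | telemetry dropout, ¬ground-station outage) = 0.204828/0.222308 ≈ 0.921.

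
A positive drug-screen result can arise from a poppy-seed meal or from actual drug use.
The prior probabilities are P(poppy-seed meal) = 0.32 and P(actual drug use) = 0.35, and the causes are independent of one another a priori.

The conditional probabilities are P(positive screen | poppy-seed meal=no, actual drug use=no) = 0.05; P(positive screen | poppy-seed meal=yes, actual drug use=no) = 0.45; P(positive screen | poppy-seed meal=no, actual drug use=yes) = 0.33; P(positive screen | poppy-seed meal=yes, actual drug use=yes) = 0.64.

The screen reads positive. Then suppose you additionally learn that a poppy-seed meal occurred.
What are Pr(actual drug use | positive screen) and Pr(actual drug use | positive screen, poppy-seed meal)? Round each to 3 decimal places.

Pr(actual drug use | positive screen) ≈ 0.565; Pr(actual drug use | positive screen, poppy-seed meal) ≈ 0.434

By total probability over the 4 (poppy-seed meal, actual drug use) configurations:
  P(positive screen) = 0.05·0.68·0.65 + 0.33·0.68·0.35 + 0.45·0.32·0.65 + 0.64·0.32·0.35
        = 0.022100 + 0.078540 + 0.093600 + 0.071680 = 0.265920
The terms with actual drug use present sum to 0.150220, so
  P(actual drug use | positive screen) = 0.150220 / 0.265920 ≈ 0.565

With the extra evidence:
Enumerate both values of actual drug use and weight by the priors:
  P(positive screen | poppy-seed meal) = 0.45*0.65 + 0.64*0.35
        = 0.292500 + 0.224000 = 0.516500
The terms with actual drug use present sum to 0.224000, so
  P(actual drug use | positive screen, poppy-seed meal) = 0.224000 / 0.516500 ≈ 0.434
Conditioning on poppy-seed meal lowers the posterior on actual drug use: the classic explaining-away effect in a common-effect structure.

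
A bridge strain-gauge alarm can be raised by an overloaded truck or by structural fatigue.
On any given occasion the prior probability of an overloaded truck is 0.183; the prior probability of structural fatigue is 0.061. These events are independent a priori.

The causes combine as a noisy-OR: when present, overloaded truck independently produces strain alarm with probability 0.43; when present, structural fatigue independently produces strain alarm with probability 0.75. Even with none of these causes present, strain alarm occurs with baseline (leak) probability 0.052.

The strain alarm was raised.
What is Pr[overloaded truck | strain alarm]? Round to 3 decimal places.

Pr[overloaded truck | strain alarm] ≈ 0.532

Under noisy-OR, P(strain alarm | causes) = 1 − (1−0.052)·∏(1−qᵢ) over the active causes.
For the numerator, keep only overloaded truck=true terms: 0.078983 + 0.009655 = 0.088638
Normalizer over all consistent configurations: 0.052*0.817*0.939 + 0.763*0.817*0.061 + 0.45964*0.183*0.939 + 0.86491*0.183*0.061 = 0.166556
Posterior = 0.088638 / 0.166556 ≈ 0.532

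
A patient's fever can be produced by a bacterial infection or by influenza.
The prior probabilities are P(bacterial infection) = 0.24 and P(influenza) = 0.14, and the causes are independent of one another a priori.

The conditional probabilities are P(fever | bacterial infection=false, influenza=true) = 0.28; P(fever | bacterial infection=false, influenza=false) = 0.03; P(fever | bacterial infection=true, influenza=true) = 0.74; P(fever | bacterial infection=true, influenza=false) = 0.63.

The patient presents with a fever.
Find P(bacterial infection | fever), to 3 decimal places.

P(fever) = 0.03*0.76*0.86 + 0.28*0.76*0.14 + 0.63*0.24*0.86 + 0.74*0.24*0.14 = 0.019608 + 0.029792 + 0.130032 + 0.024864 = 0.204296
Of this, 0.154896 comes from 0.130032 + 0.024864 (the bacterial infection=true cases).
So P(bacterial infection | fever) = 0.154896/0.204296 ≈ 0.758.

P(bacterial infection | fever) ≈ 0.758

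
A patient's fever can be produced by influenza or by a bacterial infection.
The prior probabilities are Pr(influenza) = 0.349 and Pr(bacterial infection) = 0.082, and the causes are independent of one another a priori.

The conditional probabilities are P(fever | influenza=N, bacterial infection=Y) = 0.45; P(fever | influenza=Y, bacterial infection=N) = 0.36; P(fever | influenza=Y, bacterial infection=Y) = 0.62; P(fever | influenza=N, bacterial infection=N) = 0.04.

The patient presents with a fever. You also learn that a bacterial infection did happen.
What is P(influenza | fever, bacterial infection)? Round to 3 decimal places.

P(influenza | fever, bacterial infection) ≈ 0.425

P(fever | bacterial infection) = 0.45*0.651 + 0.62*0.349 = 0.292950 + 0.216380 = 0.509330
Of this, 0.216380 comes from 0.62*0.349 (the influenza=true cases).
Hence the posterior is 0.216380/0.509330 ≈ 0.425.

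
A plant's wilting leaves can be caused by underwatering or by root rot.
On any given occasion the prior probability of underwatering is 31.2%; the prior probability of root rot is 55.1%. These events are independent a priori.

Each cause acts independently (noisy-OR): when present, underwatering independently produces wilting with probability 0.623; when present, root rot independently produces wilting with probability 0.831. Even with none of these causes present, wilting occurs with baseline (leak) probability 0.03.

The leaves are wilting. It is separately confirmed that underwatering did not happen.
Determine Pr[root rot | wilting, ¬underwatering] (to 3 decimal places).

Under noisy-OR, P(wilting | causes) = 1 − (1−0.03)·∏(1−qᵢ) over the active causes.
P(wilting | ¬underwatering) = 0.03×0.449 + 0.83607×0.551 = 0.013470 + 0.460675 = 0.474145
Restricting to configurations with root rot present: 0.83607×0.551 = 0.460675.
P(root rot | wilting, ¬underwatering) = 0.460675 / 0.474145 ≈ 0.972

Pr[root rot | wilting, ¬underwatering] ≈ 0.972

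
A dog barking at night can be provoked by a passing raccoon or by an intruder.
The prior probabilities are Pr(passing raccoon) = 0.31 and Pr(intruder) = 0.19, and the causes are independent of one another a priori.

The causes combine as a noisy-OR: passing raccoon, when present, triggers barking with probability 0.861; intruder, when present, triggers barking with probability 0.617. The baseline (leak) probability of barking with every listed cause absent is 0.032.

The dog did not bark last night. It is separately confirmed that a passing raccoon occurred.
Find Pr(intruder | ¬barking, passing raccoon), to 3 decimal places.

Under noisy-OR, P(barking | causes) = 1 − (1−0.032)·∏(1−qᵢ) over the active causes.
P(¬barking | passing raccoon) = 0.134552*0.81 + 0.051533*0.19 = 0.108987 + 0.009791 = 0.118778
Of this, 0.009791 comes from 0.051533*0.19 (the intruder=true cases).
Hence the posterior is 0.009791/0.118778 ≈ 0.082.

Pr(intruder | ¬barking, passing raccoon) ≈ 0.082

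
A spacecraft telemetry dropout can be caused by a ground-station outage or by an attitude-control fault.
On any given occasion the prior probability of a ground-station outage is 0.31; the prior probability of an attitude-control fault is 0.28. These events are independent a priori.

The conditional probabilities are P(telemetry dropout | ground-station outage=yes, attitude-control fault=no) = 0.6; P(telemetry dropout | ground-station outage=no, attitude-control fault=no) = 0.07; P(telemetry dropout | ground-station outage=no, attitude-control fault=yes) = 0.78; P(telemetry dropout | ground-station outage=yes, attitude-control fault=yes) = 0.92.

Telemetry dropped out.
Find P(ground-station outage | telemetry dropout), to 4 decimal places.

By total probability over the 4 (ground-station outage, attitude-control fault) configurations:
  P(telemetry dropout) = 0.07·0.69·0.72 + 0.78·0.69·0.28 + 0.6·0.31·0.72 + 0.92·0.31·0.28
        = 0.034776 + 0.150696 + 0.133920 + 0.079856 = 0.399248
Keeping only the ground-station outage-present terms gives 0.213776, so
  P(ground-station outage | telemetry dropout) = 0.213776 / 0.399248 ≈ 0.5354

P(ground-station outage | telemetry dropout) ≈ 0.5354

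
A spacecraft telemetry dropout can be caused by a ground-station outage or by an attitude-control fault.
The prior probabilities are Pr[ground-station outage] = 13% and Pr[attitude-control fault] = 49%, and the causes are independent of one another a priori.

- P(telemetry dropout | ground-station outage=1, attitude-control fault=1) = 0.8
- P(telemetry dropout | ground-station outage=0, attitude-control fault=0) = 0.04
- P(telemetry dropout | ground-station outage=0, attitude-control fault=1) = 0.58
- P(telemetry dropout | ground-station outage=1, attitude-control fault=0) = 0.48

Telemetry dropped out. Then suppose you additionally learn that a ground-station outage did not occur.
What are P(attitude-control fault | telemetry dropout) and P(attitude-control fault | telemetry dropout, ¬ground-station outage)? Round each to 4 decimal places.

For the numerator, keep only attitude-control fault=true terms: 0.247254 + 0.050960 = 0.298214
The normalizing constant is 0.04*0.87*0.51 + 0.58*0.87*0.49 + 0.48*0.13*0.51 + 0.8*0.13*0.49 = 0.347786
P(attitude-control fault | telemetry dropout) = 0.298214/0.347786 ≈ 0.8575

Now also conditioning on ground-station outage≠true:
Sum P(telemetry dropout|·) weighted by the priors over both values of attitude-control fault:
  P(telemetry dropout | ¬ground-station outage) = 0.04×0.51 + 0.58×0.49
        = 0.020400 + 0.284200 = 0.304600
Configurations with attitude-control fault contribute 0.284200, so
  P(attitude-control fault | telemetry dropout, ¬ground-station outage) = 0.284200 / 0.304600 ≈ 0.9330
With ground-station outage excluded, attitude-control fault must carry more of the explanatory weight for the telemetry dropout.

P(attitude-control fault | telemetry dropout) ≈ 0.8575; P(attitude-control fault | telemetry dropout, ¬ground-station outage) ≈ 0.9330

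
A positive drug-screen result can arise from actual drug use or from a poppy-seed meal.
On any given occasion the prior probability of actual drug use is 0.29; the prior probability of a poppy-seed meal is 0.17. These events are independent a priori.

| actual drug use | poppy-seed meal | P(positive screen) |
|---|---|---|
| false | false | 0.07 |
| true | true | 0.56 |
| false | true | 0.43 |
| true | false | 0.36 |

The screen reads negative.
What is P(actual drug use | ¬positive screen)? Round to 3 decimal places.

P(actual drug use | ¬positive screen) ≈ 0.222

Enumerate the 4 (actual drug use, poppy-seed meal) configurations and weight by the priors:
  P(¬positive screen) = 0.93·0.71·0.83 + 0.57·0.71·0.17 + 0.64·0.29·0.83 + 0.44·0.29·0.17
        = 0.548049 + 0.068799 + 0.154048 + 0.021692 = 0.792588
Configurations with actual drug use contribute 0.175740, so
  P(actual drug use | ¬positive screen) = 0.175740 / 0.792588 ≈ 0.222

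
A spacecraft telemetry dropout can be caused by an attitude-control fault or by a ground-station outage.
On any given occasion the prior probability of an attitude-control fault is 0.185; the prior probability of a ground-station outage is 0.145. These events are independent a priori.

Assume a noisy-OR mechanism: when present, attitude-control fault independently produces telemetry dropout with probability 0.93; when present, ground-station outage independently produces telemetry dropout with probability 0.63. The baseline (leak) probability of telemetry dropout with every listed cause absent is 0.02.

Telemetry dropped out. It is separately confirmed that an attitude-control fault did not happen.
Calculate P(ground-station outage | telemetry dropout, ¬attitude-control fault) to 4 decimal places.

Under noisy-OR, P(telemetry dropout | causes) = 1 − (1−0.02)·∏(1−qᵢ) over the active causes.
Enumerate both values of ground-station outage and weight by the priors:
  P(telemetry dropout | ¬attitude-control fault) = 0.02×0.855 + 0.6374×0.145
        = 0.017100 + 0.092423 = 0.109523
Configurations with ground-station outage contribute 0.092423, so
  P(ground-station outage | telemetry dropout, ¬attitude-control fault) = 0.092423 / 0.109523 ≈ 0.8439

P(ground-station outage | telemetry dropout, ¬attitude-control fault) ≈ 0.8439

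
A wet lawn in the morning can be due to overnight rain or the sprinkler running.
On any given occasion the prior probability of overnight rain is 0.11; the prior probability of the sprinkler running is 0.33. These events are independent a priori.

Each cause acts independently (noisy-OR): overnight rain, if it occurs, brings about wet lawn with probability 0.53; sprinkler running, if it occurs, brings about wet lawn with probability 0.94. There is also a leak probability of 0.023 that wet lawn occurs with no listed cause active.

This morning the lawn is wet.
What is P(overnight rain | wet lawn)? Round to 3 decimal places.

Under noisy-OR, P(wet lawn | causes) = 1 − (1−0.023)·∏(1−qᵢ) over the active causes.
P(wet lawn) = 0.023×0.89×0.67 + 0.94138×0.89×0.33 + 0.54081×0.11×0.67 + 0.972449×0.11×0.33 = 0.013715 + 0.276483 + 0.039858 + 0.035300 = 0.365356
The overnight rain-present share is 0.039858 + 0.035300 = 0.075158.
Hence the posterior is 0.075158/0.365356 ≈ 0.206.

P(overnight rain | wet lawn) ≈ 0.206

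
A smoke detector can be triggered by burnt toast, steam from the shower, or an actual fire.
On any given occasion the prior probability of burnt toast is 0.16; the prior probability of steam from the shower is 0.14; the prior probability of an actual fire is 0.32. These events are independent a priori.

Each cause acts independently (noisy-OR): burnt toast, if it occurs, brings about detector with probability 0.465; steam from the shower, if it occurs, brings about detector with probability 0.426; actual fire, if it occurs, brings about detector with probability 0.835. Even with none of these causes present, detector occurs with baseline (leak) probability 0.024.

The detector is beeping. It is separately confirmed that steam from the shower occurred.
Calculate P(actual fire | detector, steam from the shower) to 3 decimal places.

P(actual fire | detector, steam from the shower) ≈ 0.472

Under noisy-OR, P(detector | causes) = 1 − (1−0.024)·∏(1−qᵢ) over the active causes.
Numerator (weight on configurations with actual fire): 0.243953 + 0.048668 = 0.292621
Denominator P(detector | steam from the shower): 0.439776·0.84·0.68 + 0.907563·0.84·0.32 + 0.70028·0.16·0.68 + 0.950546·0.16·0.32 = 0.620011
P(actual fire | detector, steam from the shower) = 0.292621/0.620011 ≈ 0.472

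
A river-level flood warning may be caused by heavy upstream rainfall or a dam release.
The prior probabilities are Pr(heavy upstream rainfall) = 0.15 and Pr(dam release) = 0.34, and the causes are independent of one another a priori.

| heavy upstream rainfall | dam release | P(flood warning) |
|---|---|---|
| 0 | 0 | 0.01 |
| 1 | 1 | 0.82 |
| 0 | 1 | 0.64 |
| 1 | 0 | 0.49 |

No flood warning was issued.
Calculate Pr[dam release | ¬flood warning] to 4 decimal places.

For the numerator, keep only dam release=true terms: 0.104040 + 0.009180 = 0.113220
Normalizer over all consistent configurations: 0.99·0.85·0.66 + 0.36·0.85·0.34 + 0.51·0.15·0.66 + 0.18·0.15·0.34 = 0.719100
P(dam release | ¬flood warning) = 0.113220/0.719100 ≈ 0.1574

Pr[dam release | ¬flood warning] ≈ 0.1574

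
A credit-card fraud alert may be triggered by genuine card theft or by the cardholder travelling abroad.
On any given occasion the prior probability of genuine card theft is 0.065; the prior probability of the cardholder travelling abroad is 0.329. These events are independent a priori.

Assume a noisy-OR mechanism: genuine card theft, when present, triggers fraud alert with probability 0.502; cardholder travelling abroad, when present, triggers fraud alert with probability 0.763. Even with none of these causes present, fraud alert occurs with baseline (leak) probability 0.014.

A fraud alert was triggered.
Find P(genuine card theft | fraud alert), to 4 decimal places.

Under noisy-OR, P(fraud alert | causes) = 1 − (1−0.014)·∏(1−qᵢ) over the active causes.
Weight on genuine card theft=true, given the evidence: 0.022199 + 0.018896 = 0.041095
Denominator P(fraud alert): 0.014·0.935·0.671 + 0.766318·0.935·0.329 + 0.508972·0.065·0.671 + 0.883626·0.065·0.329 = 0.285609
P(genuine card theft | fraud alert) = 0.041095/0.285609 ≈ 0.1439

P(genuine card theft | fraud alert) ≈ 0.1439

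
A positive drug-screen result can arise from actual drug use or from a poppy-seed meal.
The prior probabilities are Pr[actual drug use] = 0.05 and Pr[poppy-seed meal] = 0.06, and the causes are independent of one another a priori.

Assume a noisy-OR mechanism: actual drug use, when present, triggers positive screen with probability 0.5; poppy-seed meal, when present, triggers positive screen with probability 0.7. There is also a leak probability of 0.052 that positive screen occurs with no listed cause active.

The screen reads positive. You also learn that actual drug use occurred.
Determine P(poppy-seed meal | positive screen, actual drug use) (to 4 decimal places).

Under noisy-OR, P(positive screen | causes) = 1 − (1−0.052)·∏(1−qᵢ) over the active causes.
Weight on poppy-seed meal=true, given the evidence: 0.8578·0.06 = 0.051468
Denominator P(positive screen | actual drug use): 0.526·0.94 + 0.8578·0.06 = 0.545908
P(poppy-seed meal | positive screen, actual drug use) = 0.051468/0.545908 ≈ 0.0943

P(poppy-seed meal | positive screen, actual drug use) ≈ 0.0943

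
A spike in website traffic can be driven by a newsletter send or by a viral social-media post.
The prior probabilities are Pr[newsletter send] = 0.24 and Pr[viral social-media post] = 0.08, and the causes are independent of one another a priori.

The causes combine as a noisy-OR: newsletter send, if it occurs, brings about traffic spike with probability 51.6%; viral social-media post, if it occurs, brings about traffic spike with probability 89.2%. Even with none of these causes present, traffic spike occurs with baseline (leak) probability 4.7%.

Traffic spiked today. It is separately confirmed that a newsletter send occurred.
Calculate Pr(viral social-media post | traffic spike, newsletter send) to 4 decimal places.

Under noisy-OR, P(traffic spike | causes) = 1 − (1−0.047)·∏(1−qᵢ) over the active causes.
P(traffic spike | newsletter send) = 0.538748·0.92 + 0.950185·0.08 = 0.495648 + 0.076015 = 0.571663
The viral social-media post-present share is 0.950185·0.08 = 0.076015.
P(viral social-media post | traffic spike, newsletter send) = 0.076015 / 0.571663 ≈ 0.1330

Pr(viral social-media post | traffic spike, newsletter send) ≈ 0.1330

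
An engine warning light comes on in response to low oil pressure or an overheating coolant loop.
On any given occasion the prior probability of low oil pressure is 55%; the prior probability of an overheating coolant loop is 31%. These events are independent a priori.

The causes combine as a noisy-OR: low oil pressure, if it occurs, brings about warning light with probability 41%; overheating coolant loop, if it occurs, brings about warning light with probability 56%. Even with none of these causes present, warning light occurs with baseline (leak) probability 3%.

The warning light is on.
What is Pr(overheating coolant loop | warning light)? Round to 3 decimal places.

Pr(overheating coolant loop | warning light) ≈ 0.547

Under noisy-OR, P(warning light | causes) = 1 − (1−0.03)·∏(1−qᵢ) over the active causes.
P(warning light) = 0.03×0.45×0.69 + 0.5732×0.45×0.31 + 0.4277×0.55×0.69 + 0.748188×0.55×0.31 = 0.009315 + 0.079961 + 0.162312 + 0.127566 = 0.379154
The overheating coolant loop-present share is 0.079961 + 0.127566 = 0.207527.
So P(overheating coolant loop | warning light) = 0.207527/0.379154 ≈ 0.547.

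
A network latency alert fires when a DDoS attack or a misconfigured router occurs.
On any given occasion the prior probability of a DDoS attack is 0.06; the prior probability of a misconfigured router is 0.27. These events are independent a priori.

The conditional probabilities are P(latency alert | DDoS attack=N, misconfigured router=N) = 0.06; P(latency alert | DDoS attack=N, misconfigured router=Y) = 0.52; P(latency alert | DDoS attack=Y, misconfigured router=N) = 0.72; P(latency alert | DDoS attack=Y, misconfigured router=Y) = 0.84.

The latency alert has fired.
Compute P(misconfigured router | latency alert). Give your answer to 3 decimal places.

P(misconfigured router | latency alert) ≈ 0.667

P(latency alert) = 0.06·0.94·0.73 + 0.52·0.94·0.27 + 0.72·0.06·0.73 + 0.84·0.06·0.27 = 0.041172 + 0.131976 + 0.031536 + 0.013608 = 0.218292
Of this, 0.145584 comes from 0.131976 + 0.013608 (the misconfigured router=true cases).
Hence the posterior is 0.145584/0.218292 ≈ 0.667.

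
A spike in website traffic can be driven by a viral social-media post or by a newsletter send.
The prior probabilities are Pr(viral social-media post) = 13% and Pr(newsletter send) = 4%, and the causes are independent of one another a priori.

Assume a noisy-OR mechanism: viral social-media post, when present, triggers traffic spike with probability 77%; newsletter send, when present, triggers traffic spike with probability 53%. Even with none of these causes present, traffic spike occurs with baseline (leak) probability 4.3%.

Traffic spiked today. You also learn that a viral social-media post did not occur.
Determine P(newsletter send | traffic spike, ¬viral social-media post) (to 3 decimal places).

P(newsletter send | traffic spike, ¬viral social-media post) ≈ 0.348

Under noisy-OR, P(traffic spike | causes) = 1 − (1−0.043)·∏(1−qᵢ) over the active causes.
P(traffic spike | ¬viral social-media post) = 0.043×0.96 + 0.55021×0.04 = 0.041280 + 0.022008 = 0.063288
Restricting to configurations with newsletter send present: 0.55021×0.04 = 0.022008.
So P(newsletter send | traffic spike, ¬viral social-media post) = 0.022008/0.063288 ≈ 0.348.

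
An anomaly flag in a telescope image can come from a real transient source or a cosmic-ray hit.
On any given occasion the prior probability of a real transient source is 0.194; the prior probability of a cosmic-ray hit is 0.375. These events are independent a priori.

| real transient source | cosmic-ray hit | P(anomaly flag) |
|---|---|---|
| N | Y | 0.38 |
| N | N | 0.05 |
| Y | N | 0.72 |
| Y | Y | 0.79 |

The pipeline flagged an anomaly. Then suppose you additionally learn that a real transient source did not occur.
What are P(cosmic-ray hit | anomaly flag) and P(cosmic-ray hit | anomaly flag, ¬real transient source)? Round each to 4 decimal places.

Weight on cosmic-ray hit=true, given the evidence: 0.114855 + 0.057473 = 0.172328
Denominator P(anomaly flag): 0.05×0.806×0.625 + 0.38×0.806×0.375 + 0.72×0.194×0.625 + 0.79×0.194×0.375 = 0.284816
P(cosmic-ray hit | anomaly flag) = 0.172328/0.284816 ≈ 0.6051

Now also conditioning on real transient source≠true:
Weight on cosmic-ray hit=true, given the evidence: 0.38×0.375 = 0.142500
The normalizing constant is 0.05×0.625 + 0.38×0.375 = 0.173750
Posterior = 0.142500 / 0.173750 ≈ 0.8201
With real transient source excluded, cosmic-ray hit must carry more of the explanatory weight for the anomaly flag.

P(cosmic-ray hit | anomaly flag) ≈ 0.6051; P(cosmic-ray hit | anomaly flag, ¬real transient source) ≈ 0.8201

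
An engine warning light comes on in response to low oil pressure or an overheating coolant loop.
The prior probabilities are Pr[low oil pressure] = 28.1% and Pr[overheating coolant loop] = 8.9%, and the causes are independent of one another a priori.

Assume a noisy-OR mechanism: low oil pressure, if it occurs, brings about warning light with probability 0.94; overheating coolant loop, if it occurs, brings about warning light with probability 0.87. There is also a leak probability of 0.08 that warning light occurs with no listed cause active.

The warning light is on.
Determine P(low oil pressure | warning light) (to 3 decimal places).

P(low oil pressure | warning light) ≈ 0.710

Under noisy-OR, P(warning light | causes) = 1 − (1−0.08)·∏(1−qᵢ) over the active causes.
Enumerate the 4 (low oil pressure, overheating coolant loop) configurations and weight by the priors:
  P(warning light) = 0.08·0.719·0.911 + 0.8804·0.719·0.089 + 0.9448·0.281·0.911 + 0.992824·0.281·0.089
        = 0.052401 + 0.056338 + 0.241860 + 0.024830 = 0.375429
Keeping only the low oil pressure-present terms gives 0.266690, so
  P(low oil pressure | warning light) = 0.266690 / 0.375429 ≈ 0.710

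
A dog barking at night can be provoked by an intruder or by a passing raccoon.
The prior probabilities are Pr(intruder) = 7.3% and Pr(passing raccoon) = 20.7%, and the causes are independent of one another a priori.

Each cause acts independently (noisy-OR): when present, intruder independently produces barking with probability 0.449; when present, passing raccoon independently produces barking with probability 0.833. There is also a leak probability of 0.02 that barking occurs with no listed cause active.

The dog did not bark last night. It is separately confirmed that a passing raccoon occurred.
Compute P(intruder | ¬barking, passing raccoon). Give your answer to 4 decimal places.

Under noisy-OR, P(barking | causes) = 1 − (1−0.02)·∏(1−qᵢ) over the active causes.
P(¬barking | passing raccoon) = 0.16366*0.927 + 0.090177*0.073 = 0.151713 + 0.006583 = 0.158296
Of this, 0.006583 comes from 0.090177*0.073 (the intruder=true cases).
P(intruder | ¬barking, passing raccoon) = 0.006583 / 0.158296 ≈ 0.0416

P(intruder | ¬barking, passing raccoon) ≈ 0.0416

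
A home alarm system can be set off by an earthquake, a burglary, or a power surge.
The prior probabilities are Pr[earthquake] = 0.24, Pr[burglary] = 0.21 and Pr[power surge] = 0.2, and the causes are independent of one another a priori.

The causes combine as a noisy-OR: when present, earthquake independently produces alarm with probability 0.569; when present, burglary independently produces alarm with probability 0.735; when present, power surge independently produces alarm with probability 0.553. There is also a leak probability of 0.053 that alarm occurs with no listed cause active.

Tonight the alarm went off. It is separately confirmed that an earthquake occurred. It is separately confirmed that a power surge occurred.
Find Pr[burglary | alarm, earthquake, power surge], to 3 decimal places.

Pr[burglary | alarm, earthquake, power surge] ≈ 0.236

Under noisy-OR, P(alarm | causes) = 1 − (1−0.053)·∏(1−qᵢ) over the active causes.
By total probability over both values of burglary:
  P(alarm | earthquake, power surge) = 0.817554·0.79 + 0.951652·0.21
        = 0.645868 + 0.199847 = 0.845715
The terms with burglary present sum to 0.199847, so
  P(burglary | alarm, earthquake, power surge) = 0.199847 / 0.845715 ≈ 0.236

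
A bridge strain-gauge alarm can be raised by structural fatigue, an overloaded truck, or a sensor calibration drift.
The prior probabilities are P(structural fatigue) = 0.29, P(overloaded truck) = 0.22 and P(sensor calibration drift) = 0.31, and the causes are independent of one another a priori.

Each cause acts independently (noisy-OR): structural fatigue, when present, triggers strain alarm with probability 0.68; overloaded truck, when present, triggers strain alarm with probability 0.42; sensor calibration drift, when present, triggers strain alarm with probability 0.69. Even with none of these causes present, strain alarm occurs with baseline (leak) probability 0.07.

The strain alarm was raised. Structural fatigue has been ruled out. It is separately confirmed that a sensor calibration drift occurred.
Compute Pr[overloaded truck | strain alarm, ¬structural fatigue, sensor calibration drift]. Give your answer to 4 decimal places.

Under noisy-OR, P(strain alarm | causes) = 1 − (1−0.07)·∏(1−qᵢ) over the active causes.
P(strain alarm | ¬structural fatigue, sensor calibration drift) = 0.7117*0.78 + 0.832786*0.22 = 0.555126 + 0.183213 = 0.738339
Restricting to configurations with overloaded truck present: 0.832786*0.22 = 0.183213.
Hence the posterior is 0.183213/0.738339 ≈ 0.2481.

Pr[overloaded truck | strain alarm, ¬structural fatigue, sensor calibration drift] ≈ 0.2481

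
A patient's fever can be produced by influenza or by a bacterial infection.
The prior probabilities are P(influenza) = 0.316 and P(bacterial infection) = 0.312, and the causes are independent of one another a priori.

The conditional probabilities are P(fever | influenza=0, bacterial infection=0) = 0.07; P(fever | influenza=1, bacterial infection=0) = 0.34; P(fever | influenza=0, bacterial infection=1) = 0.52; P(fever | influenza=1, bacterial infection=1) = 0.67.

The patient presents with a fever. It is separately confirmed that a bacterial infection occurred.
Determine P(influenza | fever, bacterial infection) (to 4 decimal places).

P(fever | bacterial infection) = 0.52·0.684 + 0.67·0.316 = 0.355680 + 0.211720 = 0.567400
Restricting to configurations with influenza present: 0.67·0.316 = 0.211720.
So P(influenza | fever, bacterial infection) = 0.211720/0.567400 ≈ 0.3731.

P(influenza | fever, bacterial infection) ≈ 0.3731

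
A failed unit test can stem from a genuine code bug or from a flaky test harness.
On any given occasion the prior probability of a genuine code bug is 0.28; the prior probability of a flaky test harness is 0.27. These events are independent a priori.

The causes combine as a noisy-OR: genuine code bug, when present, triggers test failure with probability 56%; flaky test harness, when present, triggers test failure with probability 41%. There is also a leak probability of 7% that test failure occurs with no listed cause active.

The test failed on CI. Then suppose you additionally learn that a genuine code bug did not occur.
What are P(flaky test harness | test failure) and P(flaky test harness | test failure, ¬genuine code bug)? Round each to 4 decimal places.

P(flaky test harness | test failure) ≈ 0.4794; P(flaky test harness | test failure, ¬genuine code bug) ≈ 0.7045

Under noisy-OR, P(test failure | causes) = 1 − (1−0.07)·∏(1−qᵢ) over the active causes.
P(test failure) = 0.07·0.72·0.73 + 0.4513·0.72·0.27 + 0.5908·0.28·0.73 + 0.758572·0.28·0.27 = 0.036792 + 0.087733 + 0.120760 + 0.057348 = 0.302633
Restricting to configurations with flaky test harness present: 0.087733 + 0.057348 = 0.145081.
So P(flaky test harness | test failure) = 0.145081/0.302633 ≈ 0.4794.

With the extra evidence:
P(test failure | ¬genuine code bug) = 0.07·0.73 + 0.4513·0.27 = 0.051100 + 0.121851 = 0.172951
Restricting to configurations with flaky test harness present: 0.4513·0.27 = 0.121851.
So P(flaky test harness | test failure, ¬genuine code bug) = 0.121851/0.172951 ≈ 0.7045.
With genuine code bug excluded, flaky test harness must carry more of the explanatory weight for the test failure.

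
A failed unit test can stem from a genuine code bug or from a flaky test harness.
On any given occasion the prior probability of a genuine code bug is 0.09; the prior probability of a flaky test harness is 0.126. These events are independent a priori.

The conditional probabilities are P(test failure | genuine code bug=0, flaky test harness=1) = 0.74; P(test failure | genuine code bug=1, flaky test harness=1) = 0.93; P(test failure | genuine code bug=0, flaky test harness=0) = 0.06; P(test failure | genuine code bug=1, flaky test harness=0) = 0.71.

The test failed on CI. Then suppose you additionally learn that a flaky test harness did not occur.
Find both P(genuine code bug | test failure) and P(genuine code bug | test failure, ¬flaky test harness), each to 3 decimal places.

By total probability over the 4 (genuine code bug, flaky test harness) configurations:
  P(test failure) = 0.06×0.91×0.874 + 0.74×0.91×0.126 + 0.71×0.09×0.874 + 0.93×0.09×0.126
        = 0.047720 + 0.084848 + 0.055849 + 0.010546 = 0.198963
The terms with genuine code bug present sum to 0.066395, so
  P(genuine code bug | test failure) = 0.066395 / 0.198963 ≈ 0.334

With the extra evidence:
Sum P(test failure|·) weighted by the priors over both values of genuine code bug:
  P(test failure | ¬flaky test harness) = 0.06·0.91 + 0.71·0.09
        = 0.054600 + 0.063900 = 0.118500
Keeping only the genuine code bug-present terms gives 0.063900, so
  P(genuine code bug | test failure, ¬flaky test harness) = 0.063900 / 0.118500 ≈ 0.539

P(genuine code bug | test failure) ≈ 0.334; P(genuine code bug | test failure, ¬flaky test harness) ≈ 0.539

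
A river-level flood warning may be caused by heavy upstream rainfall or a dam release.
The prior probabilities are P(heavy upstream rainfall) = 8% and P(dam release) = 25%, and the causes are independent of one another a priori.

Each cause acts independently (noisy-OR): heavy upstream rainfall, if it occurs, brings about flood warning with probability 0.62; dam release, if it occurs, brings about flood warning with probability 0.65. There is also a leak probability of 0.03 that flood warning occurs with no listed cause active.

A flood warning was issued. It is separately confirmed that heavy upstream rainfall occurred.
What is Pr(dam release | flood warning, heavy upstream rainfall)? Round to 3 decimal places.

Pr(dam release | flood warning, heavy upstream rainfall) ≈ 0.315

Under noisy-OR, P(flood warning | causes) = 1 − (1−0.03)·∏(1−qᵢ) over the active causes.
Enumerate both values of dam release and weight by the priors:
  P(flood warning | heavy upstream rainfall) = 0.6314·0.75 + 0.87099·0.25
        = 0.473550 + 0.217748 = 0.691298
Configurations with dam release contribute 0.217748, so
  P(dam release | flood warning, heavy upstream rainfall) = 0.217748 / 0.691298 ≈ 0.315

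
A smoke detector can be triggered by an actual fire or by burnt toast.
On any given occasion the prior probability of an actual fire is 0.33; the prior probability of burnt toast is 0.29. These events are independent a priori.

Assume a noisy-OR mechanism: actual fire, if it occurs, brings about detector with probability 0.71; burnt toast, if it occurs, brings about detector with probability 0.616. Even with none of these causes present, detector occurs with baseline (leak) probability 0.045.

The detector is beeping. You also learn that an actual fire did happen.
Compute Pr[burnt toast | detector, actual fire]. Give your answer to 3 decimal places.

Under noisy-OR, P(detector | causes) = 1 − (1−0.045)·∏(1−qᵢ) over the active causes.
Sum P(detector|·) weighted by the priors over both values of burnt toast:
  P(detector | actual fire) = 0.72305×0.71 + 0.893651×0.29
        = 0.513365 + 0.259159 = 0.772524
Configurations with burnt toast contribute 0.259159, so
  P(burnt toast | detector, actual fire) = 0.259159 / 0.772524 ≈ 0.335

Pr[burnt toast | detector, actual fire] ≈ 0.335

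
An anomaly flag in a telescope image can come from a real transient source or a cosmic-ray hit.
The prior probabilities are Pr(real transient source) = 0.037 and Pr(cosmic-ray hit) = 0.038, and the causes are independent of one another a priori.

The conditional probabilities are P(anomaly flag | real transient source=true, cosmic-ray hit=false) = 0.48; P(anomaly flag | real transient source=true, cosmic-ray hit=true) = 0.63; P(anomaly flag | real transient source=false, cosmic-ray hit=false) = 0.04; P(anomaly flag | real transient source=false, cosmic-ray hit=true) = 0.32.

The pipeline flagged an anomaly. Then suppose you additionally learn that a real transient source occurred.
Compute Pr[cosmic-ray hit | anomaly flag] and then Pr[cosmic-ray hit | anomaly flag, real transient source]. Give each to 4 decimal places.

Pr[cosmic-ray hit | anomaly flag] ≈ 0.1887; Pr[cosmic-ray hit | anomaly flag, real transient source] ≈ 0.0493

P(anomaly flag) = 0.04×0.963×0.962 + 0.32×0.963×0.038 + 0.48×0.037×0.962 + 0.63×0.037×0.038 = 0.037056 + 0.011710 + 0.017085 + 0.000886 = 0.066737
The cosmic-ray hit-present share is 0.011710 + 0.000886 = 0.012596.
P(cosmic-ray hit | anomaly flag) = 0.012596 / 0.066737 ≈ 0.1887

Now condition on the additional information:
P(anomaly flag | real transient source) = 0.48*0.962 + 0.63*0.038 = 0.461760 + 0.023940 = 0.485700
Restricting to configurations with cosmic-ray hit present: 0.63*0.038 = 0.023940.
P(cosmic-ray hit | anomaly flag, real transient source) = 0.023940 / 0.485700 ≈ 0.0493
Conditioning on real transient source lowers the posterior on cosmic-ray hit: the classic explaining-away effect in a common-effect structure.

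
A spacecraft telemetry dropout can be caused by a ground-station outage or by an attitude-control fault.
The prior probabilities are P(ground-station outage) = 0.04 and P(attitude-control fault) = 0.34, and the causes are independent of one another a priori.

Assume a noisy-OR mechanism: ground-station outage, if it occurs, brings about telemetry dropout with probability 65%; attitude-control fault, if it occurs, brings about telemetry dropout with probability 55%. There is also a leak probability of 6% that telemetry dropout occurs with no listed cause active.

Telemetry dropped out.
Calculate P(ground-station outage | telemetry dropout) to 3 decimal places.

P(ground-station outage | telemetry dropout) ≈ 0.115

Under noisy-OR, P(telemetry dropout | causes) = 1 − (1−0.06)·∏(1−qᵢ) over the active causes.
Numerator (weight on configurations with ground-station outage): 0.017714 + 0.011587 = 0.029301
Denominator P(telemetry dropout): 0.06*0.96*0.66 + 0.577*0.96*0.34 + 0.671*0.04*0.66 + 0.85195*0.04*0.34 = 0.255650
P(ground-station outage | telemetry dropout) = 0.029301/0.255650 ≈ 0.115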